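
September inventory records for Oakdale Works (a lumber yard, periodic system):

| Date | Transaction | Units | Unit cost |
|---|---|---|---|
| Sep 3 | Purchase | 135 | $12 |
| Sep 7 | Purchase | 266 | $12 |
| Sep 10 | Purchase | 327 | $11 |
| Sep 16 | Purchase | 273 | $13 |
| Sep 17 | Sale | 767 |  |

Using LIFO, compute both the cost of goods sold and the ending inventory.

Sep 17, 767 sold [LIFO — newest first]: 273 @ $13 + 327 @ $11 + 167 @ $12 = $9,150
Ending inventory: 135 @ $12 + 99 @ $12 = $2,808

COGS = $9,150; ending inventory = $2,808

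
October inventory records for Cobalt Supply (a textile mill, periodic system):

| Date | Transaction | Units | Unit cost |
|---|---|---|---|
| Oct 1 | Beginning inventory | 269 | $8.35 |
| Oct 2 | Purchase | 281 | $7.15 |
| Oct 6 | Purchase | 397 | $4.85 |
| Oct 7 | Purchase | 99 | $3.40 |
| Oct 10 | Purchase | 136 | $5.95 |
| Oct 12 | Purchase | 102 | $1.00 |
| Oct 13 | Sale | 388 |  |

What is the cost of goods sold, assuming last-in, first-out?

COGS = $1,495.15

Oct 13, 388 sold [LIFO — newest first]: 102 @ $1.00 + 136 @ $5.95 + 99 @ $3.40 + 51 @ $4.85 = $1,495.15
Ending inventory: 269 @ $8.35 + 281 @ $7.15 + 346 @ $4.85 = $5,933.40
Check: goods available $7,428.55 = COGS $1,495.15 + ending $5,933.40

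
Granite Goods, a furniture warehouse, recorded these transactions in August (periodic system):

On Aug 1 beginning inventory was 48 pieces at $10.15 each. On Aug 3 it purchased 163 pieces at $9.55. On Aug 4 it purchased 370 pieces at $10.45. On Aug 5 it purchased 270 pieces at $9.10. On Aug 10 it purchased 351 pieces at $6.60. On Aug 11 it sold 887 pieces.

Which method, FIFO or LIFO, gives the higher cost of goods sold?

FIFO COGS: 48 @ $10.15 + 163 @ $9.55 + 370 @ $10.45 + 270 @ $9.10 + 36 @ $6.60 = $8,604.95
LIFO COGS: 351 @ $6.60 + 270 @ $9.10 + 266 @ $10.45 = $7,553.30

FIFO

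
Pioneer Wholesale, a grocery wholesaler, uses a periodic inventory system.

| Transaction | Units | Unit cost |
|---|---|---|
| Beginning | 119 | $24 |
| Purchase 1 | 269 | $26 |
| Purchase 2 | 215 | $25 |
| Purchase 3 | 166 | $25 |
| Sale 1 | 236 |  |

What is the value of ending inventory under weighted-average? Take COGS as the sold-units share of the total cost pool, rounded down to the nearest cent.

Ending inventory = $13,428.97

Sale 1, sell 236: 236/769 × $19,375.00 → $5,946.03
Ending inventory (cost pool remaining) = $13,428.97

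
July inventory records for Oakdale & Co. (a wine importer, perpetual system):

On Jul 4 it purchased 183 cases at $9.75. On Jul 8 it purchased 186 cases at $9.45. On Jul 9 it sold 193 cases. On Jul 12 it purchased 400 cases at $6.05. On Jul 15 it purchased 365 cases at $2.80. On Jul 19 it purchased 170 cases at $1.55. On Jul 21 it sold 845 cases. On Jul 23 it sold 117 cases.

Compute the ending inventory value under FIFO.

Ending inventory = $230.95

Jul 9, 193 sold [FIFO — oldest first]: 183 @ $9.75 + 10 @ $9.45 = $1,878.75
Jul 21, 845 sold [FIFO — oldest first]: 176 @ $9.45 + 400 @ $6.05 + 269 @ $2.80 = $4,836.40
Jul 23, 117 sold [FIFO — oldest first]: 96 @ $2.80 + 21 @ $1.55 = $301.35
Total COGS = $1,878.75 + $4,836.40 + $301.35 = $7,016.50
Ending inventory: 149 @ $1.55 = $230.95
Check: goods available $7,247.45 = COGS $7,016.50 + ending $230.95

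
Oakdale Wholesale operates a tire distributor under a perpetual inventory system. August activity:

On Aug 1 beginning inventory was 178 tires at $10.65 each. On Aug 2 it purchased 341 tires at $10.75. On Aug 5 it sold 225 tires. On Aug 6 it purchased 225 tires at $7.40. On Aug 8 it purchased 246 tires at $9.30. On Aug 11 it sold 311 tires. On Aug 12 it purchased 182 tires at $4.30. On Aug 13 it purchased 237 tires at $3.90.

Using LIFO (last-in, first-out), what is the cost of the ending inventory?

Ending inventory = $6,033.60

Aug 5, 225 sold [LIFO — newest first]: 225 @ $10.75 = $2,418.75
Aug 11, 311 sold [LIFO — newest first]: 246 @ $9.30 + 65 @ $7.40 = $2,768.80
Total COGS = $2,418.75 + $2,768.80 = $5,187.55
Ending inventory: 178 @ $10.65 + 116 @ $10.75 + 160 @ $7.40 + 182 @ $4.30 + 237 @ $3.90 = $6,033.60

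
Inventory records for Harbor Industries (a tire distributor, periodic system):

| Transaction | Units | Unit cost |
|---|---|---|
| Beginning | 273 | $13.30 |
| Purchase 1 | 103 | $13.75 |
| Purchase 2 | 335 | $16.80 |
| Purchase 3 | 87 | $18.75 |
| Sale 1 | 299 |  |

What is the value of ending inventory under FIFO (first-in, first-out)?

Sale 1 (299) [FIFO — oldest first]: 273 @ $13.30 + 26 @ $13.75 = $3,988.40
Ending inventory: 77 @ $13.75 + 335 @ $16.80 + 87 @ $18.75 = $8,318.00
Check: goods available $12,306.40 = COGS $3,988.40 + ending $8,318.00

Ending inventory = $8,318.00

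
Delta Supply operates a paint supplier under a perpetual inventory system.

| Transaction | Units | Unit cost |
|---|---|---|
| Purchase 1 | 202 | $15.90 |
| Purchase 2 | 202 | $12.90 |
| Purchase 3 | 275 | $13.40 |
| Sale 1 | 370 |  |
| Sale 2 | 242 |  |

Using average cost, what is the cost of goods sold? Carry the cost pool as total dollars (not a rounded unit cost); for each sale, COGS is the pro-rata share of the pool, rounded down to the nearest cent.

COGS = $8,564.93

After Purchase 1: 202 on hand, pool $3,211.80 (≈ $15.9000 each)
After Purchase 2: 404 on hand, pool $5,817.60 (≈ $14.4000 each)
After Purchase 3: 679 on hand, pool $9,502.60 (≈ $13.9950 each)
Sale 1, sell 370: 370/679 × $9,502.60 → $5,178.14
Sale 2, sell 242: 242/309 × $4,324.46 → $3,386.79
Total COGS = $5,178.14 + $3,386.79 = $8,564.93
Ending inventory (cost pool remaining) = $937.67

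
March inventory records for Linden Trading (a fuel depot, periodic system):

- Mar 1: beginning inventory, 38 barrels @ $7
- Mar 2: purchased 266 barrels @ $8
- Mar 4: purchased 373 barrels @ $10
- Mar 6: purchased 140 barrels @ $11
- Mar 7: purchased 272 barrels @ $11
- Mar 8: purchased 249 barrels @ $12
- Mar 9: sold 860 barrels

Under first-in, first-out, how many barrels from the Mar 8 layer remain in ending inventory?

249

Mar 9, 860 sold [FIFO — oldest first]: 38 @ $7 + 266 @ $8 + 373 @ $10 + 140 @ $11 + 43 @ $11 = $8,137
Ending inventory: 229 @ $11 + 249 @ $12 = $5,507
Check: goods available $13,644 = COGS $8,137 + ending $5,507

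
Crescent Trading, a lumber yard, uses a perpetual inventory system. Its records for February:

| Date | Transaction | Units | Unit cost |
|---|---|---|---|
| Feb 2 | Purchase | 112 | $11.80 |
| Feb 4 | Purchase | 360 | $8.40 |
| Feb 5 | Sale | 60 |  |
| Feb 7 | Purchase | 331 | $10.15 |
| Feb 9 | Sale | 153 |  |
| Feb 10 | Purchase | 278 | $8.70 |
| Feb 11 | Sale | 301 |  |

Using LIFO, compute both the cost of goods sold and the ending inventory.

COGS = $4,709.00; ending inventory = $5,414.85

Feb 5, 60 sold [LIFO — newest first]: 60 @ $8.40 = $504.00
Feb 9, 153 sold [LIFO — newest first]: 153 @ $10.15 = $1,552.95
Feb 11, 301 sold [LIFO — newest first]: 278 @ $8.70 + 23 @ $10.15 = $2,652.05
Total COGS = $504.00 + $1,552.95 + $2,652.05 = $4,709.00
Ending inventory: 112 @ $11.80 + 300 @ $8.40 + 155 @ $10.15 = $5,414.85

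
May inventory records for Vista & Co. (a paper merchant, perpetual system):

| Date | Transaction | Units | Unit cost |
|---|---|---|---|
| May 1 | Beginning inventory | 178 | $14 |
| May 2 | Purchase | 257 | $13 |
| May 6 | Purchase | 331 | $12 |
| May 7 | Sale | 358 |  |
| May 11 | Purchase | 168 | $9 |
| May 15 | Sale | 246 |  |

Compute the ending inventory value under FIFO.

May 7, 358 sold [FIFO — oldest first]: 178 @ $14 + 180 @ $13 = $4,832
May 15, 246 sold [FIFO — oldest first]: 77 @ $13 + 169 @ $12 = $3,029
Total COGS = $4,832 + $3,029 = $7,861
Ending inventory: 162 @ $12 + 168 @ $9 = $3,456

Ending inventory = $3,456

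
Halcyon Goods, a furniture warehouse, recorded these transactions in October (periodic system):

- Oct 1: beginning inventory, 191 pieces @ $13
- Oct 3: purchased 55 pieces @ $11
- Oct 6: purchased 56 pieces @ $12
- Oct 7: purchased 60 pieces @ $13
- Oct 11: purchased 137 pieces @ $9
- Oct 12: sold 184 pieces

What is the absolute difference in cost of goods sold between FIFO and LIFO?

FIFO COGS: 184 @ $13 = $2,392
LIFO COGS: 137 @ $9 + 47 @ $13 = $1,844
Difference = |$2,392 − $1,844| = $548

$548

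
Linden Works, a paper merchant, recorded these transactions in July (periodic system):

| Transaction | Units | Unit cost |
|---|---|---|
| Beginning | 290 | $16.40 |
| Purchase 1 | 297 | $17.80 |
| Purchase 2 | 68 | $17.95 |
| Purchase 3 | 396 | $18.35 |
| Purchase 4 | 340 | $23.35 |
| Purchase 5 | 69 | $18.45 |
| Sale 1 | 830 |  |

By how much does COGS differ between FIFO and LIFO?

FIFO COGS: 290 @ $16.40 + 297 @ $17.80 + 68 @ $17.95 + 175 @ $18.35 = $14,474.45
LIFO COGS: 69 @ $18.45 + 340 @ $23.35 + 396 @ $18.35 + 25 @ $17.95 = $16,927.40
Difference = |$14,474.45 − $16,927.40| = $2,452.95

$2,452.95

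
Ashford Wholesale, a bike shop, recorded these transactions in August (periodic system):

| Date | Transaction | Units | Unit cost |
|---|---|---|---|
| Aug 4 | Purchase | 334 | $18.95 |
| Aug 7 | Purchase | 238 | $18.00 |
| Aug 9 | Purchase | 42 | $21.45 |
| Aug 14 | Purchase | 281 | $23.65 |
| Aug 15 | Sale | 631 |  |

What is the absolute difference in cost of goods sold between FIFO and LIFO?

$1,240.80

FIFO COGS: 334 @ $18.95 + 238 @ $18.00 + 42 @ $21.45 + 17 @ $23.65 = $11,916.25
LIFO COGS: 281 @ $23.65 + 42 @ $21.45 + 238 @ $18.00 + 70 @ $18.95 = $13,157.05
Difference = |$11,916.25 − $13,157.05| = $1,240.80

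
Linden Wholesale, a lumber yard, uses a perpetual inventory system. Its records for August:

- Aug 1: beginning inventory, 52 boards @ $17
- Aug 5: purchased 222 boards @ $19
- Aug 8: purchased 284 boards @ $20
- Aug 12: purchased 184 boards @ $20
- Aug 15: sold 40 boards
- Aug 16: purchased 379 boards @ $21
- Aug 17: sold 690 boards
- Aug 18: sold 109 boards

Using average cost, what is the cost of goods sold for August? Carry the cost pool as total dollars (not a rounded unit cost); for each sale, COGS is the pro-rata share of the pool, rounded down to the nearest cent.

After Aug 1: 52 on hand, pool $884.00 (≈ $17.0000 each)
After Aug 5: 274 on hand, pool $5,102.00 (≈ $18.6204 each)
After Aug 8: 558 on hand, pool $10,782.00 (≈ $19.3226 each)
After Aug 12: 742 on hand, pool $14,462.00 (≈ $19.4906 each)
Aug 15, sell 40: 40/742 × $14,462.00 → $779.62
After Aug 16: 1081 on hand, pool $21,641.38 (≈ $20.0198 each)
Aug 17, sell 690: 690/1081 × $21,641.38 → $13,813.64
Aug 18, sell 109: 109/391 × $7,827.74 → $2,182.15
Total COGS = $779.62 + $13,813.64 + $2,182.15 = $16,775.41
Ending inventory (cost pool remaining) = $5,645.59

COGS = $16,775.41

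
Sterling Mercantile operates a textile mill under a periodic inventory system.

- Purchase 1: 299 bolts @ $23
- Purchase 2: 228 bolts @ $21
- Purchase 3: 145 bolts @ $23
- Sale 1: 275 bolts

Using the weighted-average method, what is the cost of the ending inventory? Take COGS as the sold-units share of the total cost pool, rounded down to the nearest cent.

Sale 1, sell 275: 275/672 × $15,000.00 → $6,138.39
Ending inventory (cost pool remaining) = $8,861.61

Ending inventory = $8,861.61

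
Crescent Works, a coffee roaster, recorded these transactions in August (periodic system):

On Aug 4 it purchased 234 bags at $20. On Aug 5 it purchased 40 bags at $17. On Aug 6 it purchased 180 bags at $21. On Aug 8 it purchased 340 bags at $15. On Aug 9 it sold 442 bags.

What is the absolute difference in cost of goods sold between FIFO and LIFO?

$1,646

FIFO COGS: 234 @ $20 + 40 @ $17 + 168 @ $21 = $8,888
LIFO COGS: 340 @ $15 + 102 @ $21 = $7,242
Difference = |$8,888 − $7,242| = $1,646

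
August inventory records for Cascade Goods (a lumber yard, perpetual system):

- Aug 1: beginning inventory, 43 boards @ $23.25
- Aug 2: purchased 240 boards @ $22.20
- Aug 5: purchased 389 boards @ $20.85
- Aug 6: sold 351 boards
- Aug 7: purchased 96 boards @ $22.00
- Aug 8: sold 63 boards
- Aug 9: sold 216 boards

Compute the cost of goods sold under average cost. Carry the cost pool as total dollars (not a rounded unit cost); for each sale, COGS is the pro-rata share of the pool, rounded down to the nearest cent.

COGS = $13,569.02

After Aug 1: 43 on hand, pool $999.75 (≈ $23.2500 each)
After Aug 2: 283 on hand, pool $6,327.75 (≈ $22.3595 each)
After Aug 5: 672 on hand, pool $14,438.40 (≈ $21.4857 each)
Aug 6, sell 351: 351/672 × $14,438.40 → $7,541.48
After Aug 7: 417 on hand, pool $9,008.92 (≈ $21.6041 each)
Aug 8, sell 63: 63/417 × $9,008.92 → $1,361.05
Aug 9, sell 216: 216/354 × $7,647.87 → $4,666.49
Total COGS = $7,541.48 + $1,361.05 + $4,666.49 = $13,569.02
Ending inventory (cost pool remaining) = $2,981.38
Check: goods available $16,550.40 = COGS $13,569.02 + ending $2,981.38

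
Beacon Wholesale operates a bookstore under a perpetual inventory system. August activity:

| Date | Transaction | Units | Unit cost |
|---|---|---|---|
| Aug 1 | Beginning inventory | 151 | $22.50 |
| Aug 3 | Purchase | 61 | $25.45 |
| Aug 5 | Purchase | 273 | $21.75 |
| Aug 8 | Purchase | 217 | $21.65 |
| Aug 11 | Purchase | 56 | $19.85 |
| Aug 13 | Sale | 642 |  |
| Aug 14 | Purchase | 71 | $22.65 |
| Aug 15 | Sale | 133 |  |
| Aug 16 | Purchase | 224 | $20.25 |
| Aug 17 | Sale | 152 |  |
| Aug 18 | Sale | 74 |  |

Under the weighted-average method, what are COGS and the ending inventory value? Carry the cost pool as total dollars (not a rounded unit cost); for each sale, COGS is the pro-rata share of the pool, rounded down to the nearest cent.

After Aug 1: 151 on hand, pool $3,397.50 (≈ $22.5000 each)
After Aug 3: 212 on hand, pool $4,949.95 (≈ $23.3488 each)
After Aug 5: 485 on hand, pool $10,887.70 (≈ $22.4489 each)
After Aug 8: 702 on hand, pool $15,585.75 (≈ $22.2019 each)
After Aug 11: 758 on hand, pool $16,697.35 (≈ $22.0282 each)
Aug 13, sell 642: 642/758 × $16,697.35 → $14,142.08
After Aug 14: 187 on hand, pool $4,163.42 (≈ $22.2643 each)
Aug 15, sell 133: 133/187 × $4,163.42 → $2,961.14
After Aug 16: 278 on hand, pool $5,738.28 (≈ $20.6413 each)
Aug 17, sell 152: 152/278 × $5,738.28 → $3,137.47
Aug 18, sell 74: 74/126 × $2,600.81 → $1,527.45
Total COGS = $14,142.08 + $2,961.14 + $3,137.47 + $1,527.45 = $21,768.14
Ending inventory (cost pool remaining) = $1,073.36

COGS = $21,768.14; ending inventory = $1,073.36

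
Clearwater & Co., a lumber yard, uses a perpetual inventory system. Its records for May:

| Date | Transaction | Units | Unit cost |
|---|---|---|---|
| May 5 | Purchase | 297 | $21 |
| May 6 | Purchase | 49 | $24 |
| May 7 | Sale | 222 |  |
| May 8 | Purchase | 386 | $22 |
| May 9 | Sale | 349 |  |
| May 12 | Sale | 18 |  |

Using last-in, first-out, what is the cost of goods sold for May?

COGS = $12,883

May 7, 222 sold [LIFO — newest first]: 49 @ $24 + 173 @ $21 = $4,809
May 9, 349 sold [LIFO — newest first]: 349 @ $22 = $7,678
May 12, 18 sold [LIFO — newest first]: 18 @ $22 = $396
Total COGS = $4,809 + $7,678 + $396 = $12,883
Ending inventory: 124 @ $21 + 19 @ $22 = $3,022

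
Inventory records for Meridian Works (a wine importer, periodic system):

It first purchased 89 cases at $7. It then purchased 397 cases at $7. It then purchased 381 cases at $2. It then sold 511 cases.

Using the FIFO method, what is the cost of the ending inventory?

Sale 1 (511) [FIFO — oldest first]: 89 @ $7 + 397 @ $7 + 25 @ $2 = $3,452
Ending inventory: 356 @ $2 = $712
Check: goods available $4,164 = COGS $3,452 + ending $712

Ending inventory = $712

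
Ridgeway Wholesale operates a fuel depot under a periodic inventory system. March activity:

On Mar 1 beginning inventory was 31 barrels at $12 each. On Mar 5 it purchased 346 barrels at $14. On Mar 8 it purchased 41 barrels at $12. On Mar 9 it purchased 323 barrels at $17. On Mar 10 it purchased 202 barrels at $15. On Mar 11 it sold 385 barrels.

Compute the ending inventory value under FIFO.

Ending inventory = $8,917

Mar 11, 385 sold [FIFO — oldest first]: 31 @ $12 + 346 @ $14 + 8 @ $12 = $5,312
Ending inventory: 33 @ $12 + 323 @ $17 + 202 @ $15 = $8,917
Check: goods available $14,229 = COGS $5,312 + ending $8,917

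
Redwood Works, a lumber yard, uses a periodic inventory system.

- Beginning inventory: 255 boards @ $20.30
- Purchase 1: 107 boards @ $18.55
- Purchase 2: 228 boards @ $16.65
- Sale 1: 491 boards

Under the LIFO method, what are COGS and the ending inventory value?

Sale 1 (491) [LIFO — newest first]: 228 @ $16.65 + 107 @ $18.55 + 156 @ $20.30 = $8,947.85
Ending inventory: 99 @ $20.30 = $2,009.70
Check: goods available $10,957.55 = COGS $8,947.85 + ending $2,009.70

COGS = $8,947.85; ending inventory = $2,009.70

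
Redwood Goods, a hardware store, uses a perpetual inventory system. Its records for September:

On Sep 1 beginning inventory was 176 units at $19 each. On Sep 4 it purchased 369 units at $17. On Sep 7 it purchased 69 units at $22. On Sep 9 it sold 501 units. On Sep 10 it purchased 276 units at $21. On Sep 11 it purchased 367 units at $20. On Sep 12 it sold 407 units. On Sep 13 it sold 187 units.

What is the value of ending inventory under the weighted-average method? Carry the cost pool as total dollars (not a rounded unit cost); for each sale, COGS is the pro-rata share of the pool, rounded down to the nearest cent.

Ending inventory = $3,254.00

After Sep 1: 176 on hand, pool $3,344.00 (≈ $19.0000 each)
After Sep 4: 545 on hand, pool $9,617.00 (≈ $17.6459 each)
After Sep 7: 614 on hand, pool $11,135.00 (≈ $18.1352 each)
Sep 9, sell 501: 501/614 × $11,135.00 → $9,085.72
After Sep 10: 389 on hand, pool $7,845.28 (≈ $20.1678 each)
After Sep 11: 756 on hand, pool $15,185.28 (≈ $20.0863 each)
Sep 12, sell 407: 407/756 × $15,185.28 → $8,175.14
Sep 13, sell 187: 187/349 × $7,010.14 → $3,756.14
Total COGS = $9,085.72 + $8,175.14 + $3,756.14 = $21,017.00
Ending inventory (cost pool remaining) = $3,254.00
Check: goods available $24,271.00 = COGS $21,017.00 + ending $3,254.00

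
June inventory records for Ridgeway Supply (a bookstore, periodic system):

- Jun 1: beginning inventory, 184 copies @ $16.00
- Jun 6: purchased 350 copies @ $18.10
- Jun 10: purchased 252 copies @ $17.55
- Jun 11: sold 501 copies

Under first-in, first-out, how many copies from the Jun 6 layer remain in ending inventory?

33

Jun 11, 501 sold [FIFO — oldest first]: 184 @ $16.00 + 317 @ $18.10 = $8,681.70
Ending inventory: 33 @ $18.10 + 252 @ $17.55 = $5,019.90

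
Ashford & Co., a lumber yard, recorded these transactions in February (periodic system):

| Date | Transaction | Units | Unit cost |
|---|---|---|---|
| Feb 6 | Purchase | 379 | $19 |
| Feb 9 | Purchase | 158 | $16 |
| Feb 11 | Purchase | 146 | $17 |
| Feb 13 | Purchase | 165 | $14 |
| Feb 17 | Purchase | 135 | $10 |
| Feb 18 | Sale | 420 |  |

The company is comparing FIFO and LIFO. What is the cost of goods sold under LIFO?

COGS = $5,700

FIFO COGS: 379 @ $19 + 41 @ $16 = $7,857
LIFO COGS: 135 @ $10 + 165 @ $14 + 120 @ $17 = $5,700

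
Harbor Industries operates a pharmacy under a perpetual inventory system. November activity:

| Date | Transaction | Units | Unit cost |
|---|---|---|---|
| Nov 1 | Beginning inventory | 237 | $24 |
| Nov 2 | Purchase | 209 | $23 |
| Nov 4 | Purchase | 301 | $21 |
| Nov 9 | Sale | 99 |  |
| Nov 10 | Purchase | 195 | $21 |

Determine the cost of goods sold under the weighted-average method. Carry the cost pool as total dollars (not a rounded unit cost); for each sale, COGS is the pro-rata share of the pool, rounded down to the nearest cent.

After Nov 1: 237 on hand, pool $5,688.00 (≈ $24.0000 each)
After Nov 2: 446 on hand, pool $10,495.00 (≈ $23.5314 each)
After Nov 4: 747 on hand, pool $16,816.00 (≈ $22.5114 each)
Nov 9, sell 99: 99/747 × $16,816.00 → $2,228.62
After Nov 10: 843 on hand, pool $18,682.38 (≈ $22.1618 each)
Ending inventory (cost pool remaining) = $18,682.38
Check: goods available $20,911.00 = COGS $2,228.62 + ending $18,682.38

COGS = $2,228.62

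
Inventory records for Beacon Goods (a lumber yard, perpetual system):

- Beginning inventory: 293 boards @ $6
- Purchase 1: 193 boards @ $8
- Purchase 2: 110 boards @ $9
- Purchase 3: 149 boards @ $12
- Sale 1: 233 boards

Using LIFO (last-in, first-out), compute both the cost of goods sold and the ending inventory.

Sale 1 (233) [LIFO — newest first]: 149 @ $12 + 84 @ $9 = $2,544
Ending inventory: 293 @ $6 + 193 @ $8 + 26 @ $9 = $3,536
Check: goods available $6,080 = COGS $2,544 + ending $3,536

COGS = $2,544; ending inventory = $3,536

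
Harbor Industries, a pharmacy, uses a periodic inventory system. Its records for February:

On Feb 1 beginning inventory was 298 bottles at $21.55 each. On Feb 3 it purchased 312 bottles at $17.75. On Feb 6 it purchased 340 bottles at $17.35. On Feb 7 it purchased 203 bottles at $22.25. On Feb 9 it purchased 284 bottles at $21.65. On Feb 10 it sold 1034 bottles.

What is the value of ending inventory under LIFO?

Ending inventory = $8,285.65

Feb 10, 1034 sold [LIFO — newest first]: 284 @ $21.65 + 203 @ $22.25 + 340 @ $17.35 + 207 @ $17.75 = $20,238.60
Ending inventory: 298 @ $21.55 + 105 @ $17.75 = $8,285.65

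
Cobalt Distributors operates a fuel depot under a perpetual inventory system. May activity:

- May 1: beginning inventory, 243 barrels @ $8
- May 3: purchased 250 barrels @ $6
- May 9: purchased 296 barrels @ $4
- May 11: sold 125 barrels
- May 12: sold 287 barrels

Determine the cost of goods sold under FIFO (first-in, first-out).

May 11, 125 sold [FIFO — oldest first]: 125 @ $8 = $1,000
May 12, 287 sold [FIFO — oldest first]: 118 @ $8 + 169 @ $6 = $1,958
Total COGS = $1,000 + $1,958 = $2,958
Ending inventory: 81 @ $6 + 296 @ $4 = $1,670

COGS = $2,958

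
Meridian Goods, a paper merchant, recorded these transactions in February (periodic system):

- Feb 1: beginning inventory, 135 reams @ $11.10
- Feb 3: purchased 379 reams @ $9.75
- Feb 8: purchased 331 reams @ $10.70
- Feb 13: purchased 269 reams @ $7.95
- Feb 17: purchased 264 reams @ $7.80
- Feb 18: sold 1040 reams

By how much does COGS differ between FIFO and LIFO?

FIFO COGS: 135 @ $11.10 + 379 @ $9.75 + 331 @ $10.70 + 195 @ $7.95 = $10,285.70
LIFO COGS: 264 @ $7.80 + 269 @ $7.95 + 331 @ $10.70 + 176 @ $9.75 = $9,455.45
Difference = |$10,285.70 − $9,455.45| = $830.25

$830.25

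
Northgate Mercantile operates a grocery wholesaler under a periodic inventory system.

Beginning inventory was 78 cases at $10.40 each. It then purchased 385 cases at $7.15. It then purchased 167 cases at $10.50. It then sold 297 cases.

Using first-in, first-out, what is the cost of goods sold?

COGS = $2,377.05

Sale 1 (297) [FIFO — oldest first]: 78 @ $10.40 + 219 @ $7.15 = $2,377.05
Ending inventory: 166 @ $7.15 + 167 @ $10.50 = $2,940.40
Check: goods available $5,317.45 = COGS $2,377.05 + ending $2,940.40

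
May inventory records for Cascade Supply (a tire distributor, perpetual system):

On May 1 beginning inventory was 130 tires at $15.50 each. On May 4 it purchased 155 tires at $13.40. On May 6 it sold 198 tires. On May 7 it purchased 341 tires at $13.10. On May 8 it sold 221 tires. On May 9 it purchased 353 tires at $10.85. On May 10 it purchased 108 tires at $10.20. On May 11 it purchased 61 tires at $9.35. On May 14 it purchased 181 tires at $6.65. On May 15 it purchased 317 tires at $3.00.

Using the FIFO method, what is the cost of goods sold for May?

COGS = $5,847.40

May 6, 198 sold [FIFO — oldest first]: 130 @ $15.50 + 68 @ $13.40 = $2,926.20
May 8, 221 sold [FIFO — oldest first]: 87 @ $13.40 + 134 @ $13.10 = $2,921.20
Total COGS = $2,926.20 + $2,921.20 = $5,847.40
Ending inventory: 207 @ $13.10 + 353 @ $10.85 + 108 @ $10.20 + 61 @ $9.35 + 181 @ $6.65 + 317 @ $3.00 = $10,368.35
Check: goods available $16,215.75 = COGS $5,847.40 + ending $10,368.35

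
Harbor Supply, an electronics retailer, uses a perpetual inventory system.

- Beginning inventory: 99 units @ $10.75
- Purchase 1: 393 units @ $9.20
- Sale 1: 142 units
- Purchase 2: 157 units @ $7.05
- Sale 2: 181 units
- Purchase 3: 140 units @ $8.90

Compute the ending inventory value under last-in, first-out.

Sale 1 (142) [LIFO — newest first]: 142 @ $9.20 = $1,306.40
Sale 2 (181) [LIFO — newest first]: 157 @ $7.05 + 24 @ $9.20 = $1,327.65
Total COGS = $1,306.40 + $1,327.65 = $2,634.05
Ending inventory: 99 @ $10.75 + 227 @ $9.20 + 140 @ $8.90 = $4,398.65
Check: goods available $7,032.70 = COGS $2,634.05 + ending $4,398.65

Ending inventory = $4,398.65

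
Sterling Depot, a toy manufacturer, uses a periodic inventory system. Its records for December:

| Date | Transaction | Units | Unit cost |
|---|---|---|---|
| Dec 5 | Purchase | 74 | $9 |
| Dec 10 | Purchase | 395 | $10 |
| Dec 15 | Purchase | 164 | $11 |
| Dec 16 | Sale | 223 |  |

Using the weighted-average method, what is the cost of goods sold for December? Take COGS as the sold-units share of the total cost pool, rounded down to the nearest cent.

COGS = $2,261.70

Dec 16, sell 223: 223/633 × $6,420.00 → $2,261.70
Ending inventory (cost pool remaining) = $4,158.30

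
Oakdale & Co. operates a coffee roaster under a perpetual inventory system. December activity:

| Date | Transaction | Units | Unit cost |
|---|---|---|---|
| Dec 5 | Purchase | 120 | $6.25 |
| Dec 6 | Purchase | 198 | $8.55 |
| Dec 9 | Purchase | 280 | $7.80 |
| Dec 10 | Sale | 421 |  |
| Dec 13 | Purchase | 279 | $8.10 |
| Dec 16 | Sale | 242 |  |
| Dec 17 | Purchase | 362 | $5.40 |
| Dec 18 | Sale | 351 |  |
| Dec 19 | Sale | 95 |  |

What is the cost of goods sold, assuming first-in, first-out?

COGS = $8,139.60

Dec 10, 421 sold [FIFO — oldest first]: 120 @ $6.25 + 198 @ $8.55 + 103 @ $7.80 = $3,246.30
Dec 16, 242 sold [FIFO — oldest first]: 177 @ $7.80 + 65 @ $8.10 = $1,907.10
Dec 18, 351 sold [FIFO — oldest first]: 214 @ $8.10 + 137 @ $5.40 = $2,473.20
Dec 19, 95 sold [FIFO — oldest first]: 95 @ $5.40 = $513.00
Total COGS = $3,246.30 + $1,907.10 + $2,473.20 + $513.00 = $8,139.60
Ending inventory: 130 @ $5.40 = $702.00
Check: goods available $8,841.60 = COGS $8,139.60 + ending $702.00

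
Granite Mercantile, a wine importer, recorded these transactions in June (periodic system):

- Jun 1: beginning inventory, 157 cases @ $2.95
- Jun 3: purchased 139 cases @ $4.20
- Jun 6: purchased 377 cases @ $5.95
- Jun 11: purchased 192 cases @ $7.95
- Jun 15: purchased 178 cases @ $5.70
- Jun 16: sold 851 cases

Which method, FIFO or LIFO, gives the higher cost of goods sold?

FIFO COGS: 157 @ $2.95 + 139 @ $4.20 + 377 @ $5.95 + 178 @ $7.95 = $4,705.20
LIFO COGS: 178 @ $5.70 + 192 @ $7.95 + 377 @ $5.95 + 104 @ $4.20 = $5,220.95

LIFO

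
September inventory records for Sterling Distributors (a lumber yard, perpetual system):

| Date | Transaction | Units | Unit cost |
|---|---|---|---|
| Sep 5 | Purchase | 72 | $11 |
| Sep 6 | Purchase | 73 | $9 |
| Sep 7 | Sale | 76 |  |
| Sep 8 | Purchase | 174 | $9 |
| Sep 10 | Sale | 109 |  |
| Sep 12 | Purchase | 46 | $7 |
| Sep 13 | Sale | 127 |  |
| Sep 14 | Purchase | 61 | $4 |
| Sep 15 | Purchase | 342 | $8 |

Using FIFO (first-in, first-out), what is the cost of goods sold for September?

Sep 7, 76 sold [FIFO — oldest first]: 72 @ $11 + 4 @ $9 = $828
Sep 10, 109 sold [FIFO — oldest first]: 69 @ $9 + 40 @ $9 = $981
Sep 13, 127 sold [FIFO — oldest first]: 127 @ $9 = $1,143
Total COGS = $828 + $981 + $1,143 = $2,952
Ending inventory: 7 @ $9 + 46 @ $7 + 61 @ $4 + 342 @ $8 = $3,365
Check: goods available $6,317 = COGS $2,952 + ending $3,365

COGS = $2,952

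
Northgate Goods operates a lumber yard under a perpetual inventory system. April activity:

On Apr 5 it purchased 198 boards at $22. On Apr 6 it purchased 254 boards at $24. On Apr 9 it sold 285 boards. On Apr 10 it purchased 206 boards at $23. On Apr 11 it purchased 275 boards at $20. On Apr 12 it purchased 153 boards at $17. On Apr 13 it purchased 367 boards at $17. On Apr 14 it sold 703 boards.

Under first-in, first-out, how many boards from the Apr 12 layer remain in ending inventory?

98

Apr 9, 285 sold [FIFO — oldest first]: 198 @ $22 + 87 @ $24 = $6,444
Apr 14, 703 sold [FIFO — oldest first]: 167 @ $24 + 206 @ $23 + 275 @ $20 + 55 @ $17 = $15,181
Total COGS = $6,444 + $15,181 = $21,625
Ending inventory: 98 @ $17 + 367 @ $17 = $7,905
Check: goods available $29,530 = COGS $21,625 + ending $7,905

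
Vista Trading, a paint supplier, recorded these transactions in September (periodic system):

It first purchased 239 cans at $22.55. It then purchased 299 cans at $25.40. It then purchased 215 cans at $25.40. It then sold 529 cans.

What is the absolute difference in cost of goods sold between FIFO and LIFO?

$638.40

FIFO COGS: 239 @ $22.55 + 290 @ $25.40 = $12,755.45
LIFO COGS: 215 @ $25.40 + 299 @ $25.40 + 15 @ $22.55 = $13,393.85
Difference = |$12,755.45 − $13,393.85| = $638.40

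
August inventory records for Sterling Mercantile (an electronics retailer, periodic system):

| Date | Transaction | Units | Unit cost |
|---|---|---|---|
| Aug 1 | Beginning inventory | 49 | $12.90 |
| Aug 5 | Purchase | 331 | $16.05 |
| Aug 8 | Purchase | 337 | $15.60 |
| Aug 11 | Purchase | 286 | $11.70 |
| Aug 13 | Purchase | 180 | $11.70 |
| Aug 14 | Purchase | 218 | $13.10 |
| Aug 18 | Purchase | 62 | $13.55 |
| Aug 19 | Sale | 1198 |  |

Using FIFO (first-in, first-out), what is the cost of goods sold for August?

Aug 19, 1198 sold [FIFO — oldest first]: 49 @ $12.90 + 331 @ $16.05 + 337 @ $15.60 + 286 @ $11.70 + 180 @ $11.70 + 15 @ $13.10 = $16,850.55
Ending inventory: 203 @ $13.10 + 62 @ $13.55 = $3,499.40
Check: goods available $20,349.95 = COGS $16,850.55 + ending $3,499.40

COGS = $16,850.55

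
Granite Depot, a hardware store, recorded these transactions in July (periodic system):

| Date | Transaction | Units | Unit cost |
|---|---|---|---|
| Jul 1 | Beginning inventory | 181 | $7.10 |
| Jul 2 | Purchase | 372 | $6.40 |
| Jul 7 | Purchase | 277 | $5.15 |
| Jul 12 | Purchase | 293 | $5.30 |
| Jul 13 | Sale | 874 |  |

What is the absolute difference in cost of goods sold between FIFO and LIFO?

$400.60

FIFO COGS: 181 @ $7.10 + 372 @ $6.40 + 277 @ $5.15 + 44 @ $5.30 = $5,325.65
LIFO COGS: 293 @ $5.30 + 277 @ $5.15 + 304 @ $6.40 = $4,925.05
Difference = |$5,325.65 − $4,925.05| = $400.60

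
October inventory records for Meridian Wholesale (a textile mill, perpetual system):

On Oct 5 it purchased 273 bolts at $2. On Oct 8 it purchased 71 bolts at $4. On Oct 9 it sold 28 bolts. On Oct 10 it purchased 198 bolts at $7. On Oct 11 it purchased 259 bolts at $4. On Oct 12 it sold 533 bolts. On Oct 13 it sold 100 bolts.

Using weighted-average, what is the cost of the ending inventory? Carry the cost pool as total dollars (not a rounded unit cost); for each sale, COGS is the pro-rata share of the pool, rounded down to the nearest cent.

Ending inventory = $576.75

After Oct 5: 273 on hand, pool $546.00 (≈ $2.0000 each)
After Oct 8: 344 on hand, pool $830.00 (≈ $2.4128 each)
Oct 9, sell 28: 28/344 × $830.00 → $67.55
After Oct 10: 514 on hand, pool $2,148.45 (≈ $4.1799 each)
After Oct 11: 773 on hand, pool $3,184.45 (≈ $4.1196 each)
Oct 12, sell 533: 533/773 × $3,184.45 → $2,195.74
Oct 13, sell 100: 100/240 × $988.71 → $411.96
Total COGS = $67.55 + $2,195.74 + $411.96 = $2,675.25
Ending inventory (cost pool remaining) = $576.75
Check: goods available $3,252.00 = COGS $2,675.25 + ending $576.75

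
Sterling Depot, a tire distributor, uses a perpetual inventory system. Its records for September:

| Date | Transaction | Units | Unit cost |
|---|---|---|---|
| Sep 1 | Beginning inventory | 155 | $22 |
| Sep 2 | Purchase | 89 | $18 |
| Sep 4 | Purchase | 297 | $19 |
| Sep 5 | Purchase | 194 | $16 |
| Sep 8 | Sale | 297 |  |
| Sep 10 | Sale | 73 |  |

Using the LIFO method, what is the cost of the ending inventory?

Ending inventory = $7,311

Sep 8, 297 sold [LIFO — newest first]: 194 @ $16 + 103 @ $19 = $5,061
Sep 10, 73 sold [LIFO — newest first]: 73 @ $19 = $1,387
Total COGS = $5,061 + $1,387 = $6,448
Ending inventory: 155 @ $22 + 89 @ $18 + 121 @ $19 = $7,311
Check: goods available $13,759 = COGS $6,448 + ending $7,311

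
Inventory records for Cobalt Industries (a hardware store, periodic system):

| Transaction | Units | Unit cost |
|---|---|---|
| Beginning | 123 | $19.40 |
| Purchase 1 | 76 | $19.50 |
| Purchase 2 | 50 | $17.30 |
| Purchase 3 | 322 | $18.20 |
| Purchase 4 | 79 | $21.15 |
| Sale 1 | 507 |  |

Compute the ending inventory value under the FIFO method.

Sale 1 (507) [FIFO — oldest first]: 123 @ $19.40 + 76 @ $19.50 + 50 @ $17.30 + 258 @ $18.20 = $9,428.80
Ending inventory: 64 @ $18.20 + 79 @ $21.15 = $2,835.65

Ending inventory = $2,835.65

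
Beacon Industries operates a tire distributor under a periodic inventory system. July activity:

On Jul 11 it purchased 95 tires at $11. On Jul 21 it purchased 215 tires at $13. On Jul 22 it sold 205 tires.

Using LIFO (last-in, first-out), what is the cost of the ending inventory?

Jul 22, 205 sold [LIFO — newest first]: 205 @ $13 = $2,665
Ending inventory: 95 @ $11 + 10 @ $13 = $1,175
Check: goods available $3,840 = COGS $2,665 + ending $1,175

Ending inventory = $1,175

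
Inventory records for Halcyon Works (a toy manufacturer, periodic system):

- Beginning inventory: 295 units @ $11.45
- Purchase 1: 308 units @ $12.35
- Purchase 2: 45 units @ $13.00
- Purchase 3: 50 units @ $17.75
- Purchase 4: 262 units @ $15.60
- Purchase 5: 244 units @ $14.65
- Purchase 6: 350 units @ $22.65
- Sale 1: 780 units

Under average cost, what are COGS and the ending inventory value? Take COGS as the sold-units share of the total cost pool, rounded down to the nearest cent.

Sale 1, sell 780: 780/1554 × $24,243.35 → $12,168.47
Ending inventory (cost pool remaining) = $12,074.88

COGS = $12,168.47; ending inventory = $12,074.88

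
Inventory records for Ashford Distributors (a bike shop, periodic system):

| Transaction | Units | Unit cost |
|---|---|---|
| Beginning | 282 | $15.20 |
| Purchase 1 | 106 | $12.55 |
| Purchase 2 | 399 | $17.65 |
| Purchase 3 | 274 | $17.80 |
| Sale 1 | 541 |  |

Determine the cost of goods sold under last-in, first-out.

Sale 1 (541) [LIFO — newest first]: 274 @ $17.80 + 267 @ $17.65 = $9,589.75
Ending inventory: 282 @ $15.20 + 106 @ $12.55 + 132 @ $17.65 = $7,946.50

COGS = $9,589.75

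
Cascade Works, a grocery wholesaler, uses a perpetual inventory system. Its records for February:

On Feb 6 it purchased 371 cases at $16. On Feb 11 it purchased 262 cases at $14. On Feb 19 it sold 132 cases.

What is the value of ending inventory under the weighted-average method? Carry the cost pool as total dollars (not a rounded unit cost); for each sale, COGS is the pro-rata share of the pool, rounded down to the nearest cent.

After Feb 6: 371 on hand, pool $5,936.00 (≈ $16.0000 each)
After Feb 11: 633 on hand, pool $9,604.00 (≈ $15.1722 each)
Feb 19, sell 132: 132/633 × $9,604.00 → $2,002.72
Ending inventory (cost pool remaining) = $7,601.28

Ending inventory = $7,601.28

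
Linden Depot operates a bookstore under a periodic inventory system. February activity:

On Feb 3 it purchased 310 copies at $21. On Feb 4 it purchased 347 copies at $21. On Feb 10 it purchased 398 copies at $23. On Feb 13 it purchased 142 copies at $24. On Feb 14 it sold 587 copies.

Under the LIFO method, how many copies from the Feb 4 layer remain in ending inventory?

Feb 14, 587 sold [LIFO — newest first]: 142 @ $24 + 398 @ $23 + 47 @ $21 = $13,549
Ending inventory: 310 @ $21 + 300 @ $21 = $12,810
Check: goods available $26,359 = COGS $13,549 + ending $12,810

300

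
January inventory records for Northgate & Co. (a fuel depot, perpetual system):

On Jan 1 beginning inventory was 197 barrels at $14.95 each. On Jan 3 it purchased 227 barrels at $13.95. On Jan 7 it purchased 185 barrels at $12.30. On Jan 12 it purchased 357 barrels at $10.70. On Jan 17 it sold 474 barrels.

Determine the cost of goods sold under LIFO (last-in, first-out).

COGS = $5,259.00

Jan 17, 474 sold [LIFO — newest first]: 357 @ $10.70 + 117 @ $12.30 = $5,259.00
Ending inventory: 197 @ $14.95 + 227 @ $13.95 + 68 @ $12.30 = $6,948.20
Check: goods available $12,207.20 = COGS $5,259.00 + ending $6,948.20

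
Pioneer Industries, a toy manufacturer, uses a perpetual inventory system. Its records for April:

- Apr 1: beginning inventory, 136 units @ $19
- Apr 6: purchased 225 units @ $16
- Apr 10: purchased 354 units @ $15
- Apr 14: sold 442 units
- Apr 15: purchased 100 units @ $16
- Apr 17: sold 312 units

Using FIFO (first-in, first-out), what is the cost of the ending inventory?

Apr 14, 442 sold [FIFO — oldest first]: 136 @ $19 + 225 @ $16 + 81 @ $15 = $7,399
Apr 17, 312 sold [FIFO — oldest first]: 273 @ $15 + 39 @ $16 = $4,719
Total COGS = $7,399 + $4,719 = $12,118
Ending inventory: 61 @ $16 = $976
Check: goods available $13,094 = COGS $12,118 + ending $976

Ending inventory = $976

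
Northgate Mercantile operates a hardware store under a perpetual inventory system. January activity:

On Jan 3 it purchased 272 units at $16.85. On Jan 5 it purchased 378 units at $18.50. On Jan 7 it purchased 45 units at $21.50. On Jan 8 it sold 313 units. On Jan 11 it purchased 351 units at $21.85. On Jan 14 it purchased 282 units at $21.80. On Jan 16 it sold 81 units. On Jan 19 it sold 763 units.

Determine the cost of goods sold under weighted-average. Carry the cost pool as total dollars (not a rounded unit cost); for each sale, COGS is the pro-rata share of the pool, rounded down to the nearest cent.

After Jan 3: 272 on hand, pool $4,583.20 (≈ $16.8500 each)
After Jan 5: 650 on hand, pool $11,576.20 (≈ $17.8095 each)
After Jan 7: 695 on hand, pool $12,543.70 (≈ $18.0485 each)
Jan 8, sell 313: 313/695 × $12,543.70 → $5,649.17
After Jan 11: 733 on hand, pool $14,563.88 (≈ $19.8689 each)
After Jan 14: 1015 on hand, pool $20,711.48 (≈ $20.4054 each)
Jan 16, sell 81: 81/1015 × $20,711.48 → $1,652.83
Jan 19, sell 763: 763/934 × $19,058.65 → $15,569.32
Total COGS = $5,649.17 + $1,652.83 + $15,569.32 = $22,871.32
Ending inventory (cost pool remaining) = $3,489.33

COGS = $22,871.32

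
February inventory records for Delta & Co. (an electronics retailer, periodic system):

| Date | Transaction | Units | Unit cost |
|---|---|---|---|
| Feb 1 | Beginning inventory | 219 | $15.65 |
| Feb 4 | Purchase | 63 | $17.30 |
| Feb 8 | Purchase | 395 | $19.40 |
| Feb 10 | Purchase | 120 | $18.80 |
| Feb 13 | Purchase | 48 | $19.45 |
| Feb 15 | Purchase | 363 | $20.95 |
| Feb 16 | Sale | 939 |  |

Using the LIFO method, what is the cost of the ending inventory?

Ending inventory = $4,292.35

Feb 16, 939 sold [LIFO — newest first]: 363 @ $20.95 + 48 @ $19.45 + 120 @ $18.80 + 395 @ $19.40 + 13 @ $17.30 = $18,682.35
Ending inventory: 219 @ $15.65 + 50 @ $17.30 = $4,292.35
Check: goods available $22,974.70 = COGS $18,682.35 + ending $4,292.35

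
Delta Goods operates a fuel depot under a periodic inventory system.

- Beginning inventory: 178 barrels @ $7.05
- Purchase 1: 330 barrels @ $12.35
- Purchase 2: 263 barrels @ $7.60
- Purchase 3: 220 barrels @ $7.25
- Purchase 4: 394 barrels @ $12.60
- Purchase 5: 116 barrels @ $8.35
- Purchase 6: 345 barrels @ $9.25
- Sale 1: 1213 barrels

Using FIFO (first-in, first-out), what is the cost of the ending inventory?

Sale 1 (1213) [FIFO — oldest first]: 178 @ $7.05 + 330 @ $12.35 + 263 @ $7.60 + 220 @ $7.25 + 222 @ $12.60 = $11,721.40
Ending inventory: 172 @ $12.60 + 116 @ $8.35 + 345 @ $9.25 = $6,327.05

Ending inventory = $6,327.05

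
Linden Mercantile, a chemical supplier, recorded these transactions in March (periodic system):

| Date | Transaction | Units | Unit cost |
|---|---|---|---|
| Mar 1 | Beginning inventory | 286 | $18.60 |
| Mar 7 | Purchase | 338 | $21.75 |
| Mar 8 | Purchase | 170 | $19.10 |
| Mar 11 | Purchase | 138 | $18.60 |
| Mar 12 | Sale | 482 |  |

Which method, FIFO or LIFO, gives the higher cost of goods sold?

FIFO COGS: 286 @ $18.60 + 196 @ $21.75 = $9,582.60
LIFO COGS: 138 @ $18.60 + 170 @ $19.10 + 174 @ $21.75 = $9,598.30

LIFO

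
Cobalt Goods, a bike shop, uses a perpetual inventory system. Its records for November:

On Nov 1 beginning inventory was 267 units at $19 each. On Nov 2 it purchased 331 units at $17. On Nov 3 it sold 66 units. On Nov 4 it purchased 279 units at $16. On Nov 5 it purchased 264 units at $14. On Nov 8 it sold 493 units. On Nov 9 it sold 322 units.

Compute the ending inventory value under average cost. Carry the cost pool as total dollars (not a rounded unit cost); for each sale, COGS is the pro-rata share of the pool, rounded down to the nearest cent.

After Nov 1: 267 on hand, pool $5,073.00 (≈ $19.0000 each)
After Nov 2: 598 on hand, pool $10,700.00 (≈ $17.8930 each)
Nov 3, sell 66: 66/598 × $10,700.00 → $1,180.93
After Nov 4: 811 on hand, pool $13,983.07 (≈ $17.2418 each)
After Nov 5: 1075 on hand, pool $17,679.07 (≈ $16.4456 each)
Nov 8, sell 493: 493/1075 × $17,679.07 → $8,107.70
Nov 9, sell 322: 322/582 × $9,571.37 → $5,295.50
Total COGS = $1,180.93 + $8,107.70 + $5,295.50 = $14,584.13
Ending inventory (cost pool remaining) = $4,275.87

Ending inventory = $4,275.87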